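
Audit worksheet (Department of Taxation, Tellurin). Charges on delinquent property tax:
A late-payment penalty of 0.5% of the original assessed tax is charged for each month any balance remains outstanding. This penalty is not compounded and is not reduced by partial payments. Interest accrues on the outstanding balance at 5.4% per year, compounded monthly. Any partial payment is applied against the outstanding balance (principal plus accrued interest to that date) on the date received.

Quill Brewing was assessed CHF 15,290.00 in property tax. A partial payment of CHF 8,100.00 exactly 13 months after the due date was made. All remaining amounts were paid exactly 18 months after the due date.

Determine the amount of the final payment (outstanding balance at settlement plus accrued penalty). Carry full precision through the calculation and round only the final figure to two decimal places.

CHF 9,669.22

Monthly rate = 5.4% ÷ 12 = 0.45%
Balance at month 13: CHF 15,290.0000 × (1 + 0.0045)^13 = CHF 16,209.0186…
After CHF 8,100.00 payment: CHF 16,209.0186… − CHF 8,100.00 = CHF 8,109.0186…
Balance at month 18: CHF 8,109.0186… × (1 + 0.0045)^5 = CHF 8,293.1210…
Penalty: 18 × 0.5% × CHF 15,290.00 = CHF 1,376.10
Final settlement = outstanding balance + penalty = CHF 8,293.1210… + CHF 1,376.10 = CHF 9,669.22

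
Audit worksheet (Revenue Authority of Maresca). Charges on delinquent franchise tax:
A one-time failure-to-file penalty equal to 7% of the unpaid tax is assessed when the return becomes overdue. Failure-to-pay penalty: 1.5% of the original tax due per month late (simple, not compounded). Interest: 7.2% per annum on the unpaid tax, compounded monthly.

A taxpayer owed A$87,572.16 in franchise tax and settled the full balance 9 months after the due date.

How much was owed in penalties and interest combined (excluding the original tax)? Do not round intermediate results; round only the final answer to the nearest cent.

Failure-to-file penalty: 7% × A$87,572.16 = A$6,130.05…
Failure-to-pay penalty: 9 × 1.5% × A$87,572.16 = A$11,822.24…
Interest (7.2%/yr ÷ 12 = 0.6%/month): A$87,572.16 × ((1 + 0.006)^9 − 1) = A$4,843.9935…
Penalties + interest = A$17,952.2928 + A$4,843.9935… = A$22,796.29

A$22,796.29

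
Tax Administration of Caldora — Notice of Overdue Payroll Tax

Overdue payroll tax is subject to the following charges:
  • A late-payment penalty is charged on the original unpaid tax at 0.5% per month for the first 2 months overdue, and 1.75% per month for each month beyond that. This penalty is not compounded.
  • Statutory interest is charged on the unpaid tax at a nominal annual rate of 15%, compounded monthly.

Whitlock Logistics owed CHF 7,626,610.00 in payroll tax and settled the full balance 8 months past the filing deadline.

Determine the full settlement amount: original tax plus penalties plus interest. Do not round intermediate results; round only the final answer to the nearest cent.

Penalty, months 1–2: 2 × 0.5% × CHF 7,626,610.00 = CHF 76,266.10
Penalty, months 3–8: 6 × 1.75% × CHF 7,626,610.00 = CHF 800,794.05
Interest (15%/yr ÷ 12 = 1.25%/month): CHF 7,626,610.00 × ((1 + 0.0125)^8 − 1) = CHF 796,874.7441…
Total = CHF 7,626,610.00 + CHF 877,060.1500 + CHF 796,874.7441… = CHF 9,300,544.89

CHF 9,300,544.89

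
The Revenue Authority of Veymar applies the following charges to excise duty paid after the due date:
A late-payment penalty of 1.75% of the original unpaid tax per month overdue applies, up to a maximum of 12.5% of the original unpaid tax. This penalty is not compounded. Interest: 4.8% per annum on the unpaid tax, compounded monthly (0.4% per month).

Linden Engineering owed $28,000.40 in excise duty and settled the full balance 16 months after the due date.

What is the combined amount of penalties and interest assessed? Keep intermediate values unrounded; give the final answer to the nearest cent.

$5,346.85

Penalty (uncapped): 16 × 1.75% × $28,000.40 = $7,840.11…; cap = 12.5% × $28,000.40 = $3,500.05 → penalty = $3,500.05
Interest: $28,000.40 × ((1 + 0.004)^16 − 1) = $28,000.40 × 0.0659563… = $1,846.8031…
Penalties + interest = $3,500.0500 + $1,846.8031… = $5,346.85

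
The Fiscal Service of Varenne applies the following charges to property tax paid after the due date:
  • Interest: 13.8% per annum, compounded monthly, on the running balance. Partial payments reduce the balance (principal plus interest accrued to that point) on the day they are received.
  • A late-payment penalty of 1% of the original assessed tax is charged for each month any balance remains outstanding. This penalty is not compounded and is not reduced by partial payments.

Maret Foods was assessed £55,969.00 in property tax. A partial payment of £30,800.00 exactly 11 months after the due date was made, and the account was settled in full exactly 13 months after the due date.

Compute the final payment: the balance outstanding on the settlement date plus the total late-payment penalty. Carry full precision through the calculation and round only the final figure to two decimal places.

£40,702.27

Monthly rate = 13.8% ÷ 12 = 1.15%
Balance at month 11: £55,969.0000 × (1 + 0.0115)^11 = £63,470.5564…
After £30,800.00 payment: £63,470.5564… − £30,800.00 = £32,670.5564…
Balance at month 13: £32,670.5564… × (1 + 0.0115)^2 = £33,426.2999…
Penalty: 13 × 1% × £55,969.00 = £7,275.97
Final settlement = outstanding balance + penalty = £33,426.2999… + £7,275.97 = £40,702.27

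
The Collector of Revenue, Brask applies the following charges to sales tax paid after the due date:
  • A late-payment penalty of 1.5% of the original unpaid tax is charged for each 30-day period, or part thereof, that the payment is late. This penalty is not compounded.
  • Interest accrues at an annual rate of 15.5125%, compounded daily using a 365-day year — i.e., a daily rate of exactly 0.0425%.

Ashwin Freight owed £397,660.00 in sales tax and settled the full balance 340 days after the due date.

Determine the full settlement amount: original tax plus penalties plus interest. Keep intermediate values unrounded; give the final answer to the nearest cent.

£531,045.59

Penalty periods: ⌈340/30⌉ = 12; penalty = 12 × 1.5% × £397,660.00 = £71,578.80
Interest: £397,660.00 × ((1 + 0.000425)^340 − 1) = £397,660.00 × 0.15542623… = £61,806.7929…
Total = £397,660.00 + £71,578.8000 + £61,806.7929… = £531,045.59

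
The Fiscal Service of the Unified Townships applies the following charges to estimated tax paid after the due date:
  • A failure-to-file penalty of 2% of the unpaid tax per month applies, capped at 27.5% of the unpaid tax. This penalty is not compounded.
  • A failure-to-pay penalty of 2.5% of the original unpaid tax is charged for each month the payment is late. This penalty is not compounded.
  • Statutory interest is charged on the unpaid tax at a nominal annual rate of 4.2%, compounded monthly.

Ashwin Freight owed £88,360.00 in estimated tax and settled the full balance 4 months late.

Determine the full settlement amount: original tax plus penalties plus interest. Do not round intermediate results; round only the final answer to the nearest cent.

£105,508.35

Failure-to-file: 4 × 2% × £88,360.00 = £7,068.80 (under the 27.5% cap)
Failure-to-pay penalty = 2.5% × £88,360.00 × 4 mo = £8,836.00
Interest (4.2%/yr ÷ 12 = 0.35%/month): £88,360.00 × ((1 + 0.0035)^4 − 1) = £1,243.5496…
Total = £88,360.00 + £15,904.8000 + £1,243.5496… = £105,508.35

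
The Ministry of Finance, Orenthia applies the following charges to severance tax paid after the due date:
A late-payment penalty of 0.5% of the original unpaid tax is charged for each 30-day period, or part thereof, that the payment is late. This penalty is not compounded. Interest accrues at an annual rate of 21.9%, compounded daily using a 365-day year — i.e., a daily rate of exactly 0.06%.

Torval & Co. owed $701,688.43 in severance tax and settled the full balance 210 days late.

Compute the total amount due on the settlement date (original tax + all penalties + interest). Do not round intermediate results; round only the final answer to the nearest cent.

Penalty periods: ⌈210/30⌉ = 7; penalty = 7 × 0.5% × $701,688.43 = $24,559.10…
Interest: $701,688.43 × ((1 + 0.0006)^210 − 1) = $701,688.43 × 0.13423931… = $94,194.1709…
Total = $701,688.43 + $24,559.0951… + $94,194.1709… = $820,441.70

$820,441.70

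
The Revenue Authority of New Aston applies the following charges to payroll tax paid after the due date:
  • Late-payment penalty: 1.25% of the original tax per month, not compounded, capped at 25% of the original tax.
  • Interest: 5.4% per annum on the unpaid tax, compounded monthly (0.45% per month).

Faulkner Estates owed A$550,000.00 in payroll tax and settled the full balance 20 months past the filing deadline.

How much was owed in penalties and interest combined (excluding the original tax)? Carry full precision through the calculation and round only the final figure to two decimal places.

A$189,174.37

Penalty (uncapped): 20 × 1.25% × A$550,000.00 = A$137,500.00; cap = 25% × A$550,000.00 = A$137,500.00 → penalty = A$137,500.00
Interest: A$550,000.00 × ((1 + 0.0045)^20 − 1) = A$550,000.00 × 0.0939534… = A$51,674.3690…
Penalties + interest = A$137,500.0000 + A$51,674.3690… = A$189,174.37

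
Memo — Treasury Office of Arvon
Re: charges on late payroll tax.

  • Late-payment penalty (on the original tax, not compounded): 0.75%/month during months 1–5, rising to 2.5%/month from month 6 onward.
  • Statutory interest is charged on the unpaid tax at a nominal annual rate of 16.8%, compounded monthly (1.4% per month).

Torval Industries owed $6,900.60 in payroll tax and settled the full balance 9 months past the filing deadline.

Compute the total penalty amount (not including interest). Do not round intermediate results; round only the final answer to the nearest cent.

$948.83

Penalty, months 1–5: 5 × 0.75% × $6,900.60 = $258.77…
Penalty, months 6–9: 4 × 2.5% × $6,900.60 = $690.06
Total penalty = $258.77… + $690.06 = $948.83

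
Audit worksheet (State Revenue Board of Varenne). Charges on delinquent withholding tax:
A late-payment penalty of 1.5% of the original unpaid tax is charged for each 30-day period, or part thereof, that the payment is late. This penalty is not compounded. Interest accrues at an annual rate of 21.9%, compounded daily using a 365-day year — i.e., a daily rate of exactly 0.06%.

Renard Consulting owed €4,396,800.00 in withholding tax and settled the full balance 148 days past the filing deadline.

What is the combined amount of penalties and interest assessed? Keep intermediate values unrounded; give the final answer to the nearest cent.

€737,927.96

Penalty periods: ⌈148/30⌉ = 5; penalty = 5 × 1.5% × €4,396,800.00 = €329,760.00
Interest: €4,396,800.00 × ((1 + 0.0006)^148 − 1) = €4,396,800.00 × 0.09283296… = €408,167.9596…
Penalties + interest = €329,760.0000 + €408,167.9596… = €737,927.96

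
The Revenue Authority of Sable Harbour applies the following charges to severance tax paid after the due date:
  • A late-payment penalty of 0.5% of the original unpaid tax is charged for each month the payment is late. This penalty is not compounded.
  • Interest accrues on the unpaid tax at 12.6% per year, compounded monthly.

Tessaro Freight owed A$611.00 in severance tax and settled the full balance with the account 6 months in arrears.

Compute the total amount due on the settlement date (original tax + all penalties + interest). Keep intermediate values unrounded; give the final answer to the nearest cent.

A$668.85

Late-payment penalty = 0.5% × A$611.00 × 6 mo = A$18.33
Interest (12.6%/yr ÷ 12 = 1.05%/month): A$611.00 × ((1 + 0.0105)^6 − 1) = A$39.5177…
Total = A$611.00 + A$18.3300 + A$39.5177… = A$668.85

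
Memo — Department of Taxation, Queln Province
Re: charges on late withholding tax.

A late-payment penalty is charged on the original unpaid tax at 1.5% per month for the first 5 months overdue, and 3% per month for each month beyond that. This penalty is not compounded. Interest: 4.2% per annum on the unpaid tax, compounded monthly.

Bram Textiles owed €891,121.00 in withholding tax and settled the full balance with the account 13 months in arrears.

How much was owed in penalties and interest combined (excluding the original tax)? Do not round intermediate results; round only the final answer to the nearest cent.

Penalty, months 1–5: 5 × 1.5% × €891,121.00 = €66,834.08…
Penalty, months 6–13: 8 × 3% × €891,121.00 = €213,869.04
Interest (4.2%/yr ÷ 12 = 0.35%/month): €891,121.00 × ((1 + 0.0035)^13 − 1) = €41,408.4950…
Penalties + interest = €280,703.1150 + €41,408.4950… = €322,111.61

€322,111.61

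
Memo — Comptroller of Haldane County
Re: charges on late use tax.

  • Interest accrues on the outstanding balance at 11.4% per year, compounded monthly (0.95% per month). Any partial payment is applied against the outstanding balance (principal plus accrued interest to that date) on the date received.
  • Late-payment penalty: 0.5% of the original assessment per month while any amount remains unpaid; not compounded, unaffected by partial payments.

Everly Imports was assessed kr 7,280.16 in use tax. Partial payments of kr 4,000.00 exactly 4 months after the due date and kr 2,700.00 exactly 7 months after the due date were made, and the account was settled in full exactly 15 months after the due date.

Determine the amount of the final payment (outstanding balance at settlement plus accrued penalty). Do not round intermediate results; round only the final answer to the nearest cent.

Balance at month 4: kr 7,280.1600 × (1 + 0.0095)^4 = kr 7,560.7733…
After kr 4,000.00 payment: kr 7,560.7733… − kr 4,000.00 = kr 3,560.7733…
Balance at month 7: kr 3,560.7733… × (1 + 0.0095)^3 = kr 3,663.2225…
After kr 2,700.00 payment: kr 3,663.2225… − kr 2,700.00 = kr 963.2225…
Balance at month 15: kr 963.2225… × (1 + 0.0095)^8 = kr 1,038.9083…
Penalty: 15 × 0.5% × kr 7,280.16 = kr 546.01…
Final settlement = outstanding balance + penalty = kr 1,038.9083… + kr 546.01… = kr 1,584.92

kr 1,584.92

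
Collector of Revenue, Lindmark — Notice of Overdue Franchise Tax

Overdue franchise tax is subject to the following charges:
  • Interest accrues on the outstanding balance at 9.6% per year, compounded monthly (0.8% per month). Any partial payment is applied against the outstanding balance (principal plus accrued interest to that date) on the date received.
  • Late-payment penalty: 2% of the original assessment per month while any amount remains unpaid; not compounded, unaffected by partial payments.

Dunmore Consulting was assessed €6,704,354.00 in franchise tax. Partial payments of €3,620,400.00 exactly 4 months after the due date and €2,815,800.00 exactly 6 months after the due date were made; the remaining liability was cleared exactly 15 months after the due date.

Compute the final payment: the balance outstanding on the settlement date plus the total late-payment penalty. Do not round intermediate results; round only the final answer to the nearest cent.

Balance at month 4: €6,704,354.0000 × (1 + 0.008)^4 = €6,921,481.5579…
After €3,620,400.00 payment: €6,921,481.5579… − €3,620,400.00 = €3,301,081.5579…
Balance at month 6: €3,301,081.5579… × (1 + 0.008)^2 = €3,354,110.1321…
After €2,815,800.00 payment: €3,354,110.1321… − €2,815,800.00 = €538,310.1321…
Balance at month 15: €538,310.1321… × (1 + 0.008)^9 = €578,332.1598…
Penalty: 15 × 2% × €6,704,354.00 = €2,011,306.20
Final settlement = outstanding balance + penalty = €578,332.1598… + €2,011,306.20 = €2,589,638.36

€2,589,638.36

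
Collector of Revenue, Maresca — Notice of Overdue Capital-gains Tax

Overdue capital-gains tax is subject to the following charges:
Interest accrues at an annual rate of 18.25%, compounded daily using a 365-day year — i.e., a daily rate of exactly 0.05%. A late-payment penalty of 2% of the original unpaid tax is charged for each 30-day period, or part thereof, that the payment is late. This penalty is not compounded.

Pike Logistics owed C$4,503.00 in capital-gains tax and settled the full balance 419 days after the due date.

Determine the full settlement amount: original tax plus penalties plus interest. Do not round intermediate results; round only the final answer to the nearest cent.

Penalty periods: ⌈419/30⌉ = 14; penalty = 14 × 2% × C$4,503.00 = C$1,260.84
Interest: C$4,503.00 × ((1 + 0.0005)^419 − 1) = C$4,503.00 × 0.23299682… = C$1,049.1847…
Total = C$4,503.00 + C$1,260.8400 + C$1,049.1847… = C$6,813.02

C$6,813.02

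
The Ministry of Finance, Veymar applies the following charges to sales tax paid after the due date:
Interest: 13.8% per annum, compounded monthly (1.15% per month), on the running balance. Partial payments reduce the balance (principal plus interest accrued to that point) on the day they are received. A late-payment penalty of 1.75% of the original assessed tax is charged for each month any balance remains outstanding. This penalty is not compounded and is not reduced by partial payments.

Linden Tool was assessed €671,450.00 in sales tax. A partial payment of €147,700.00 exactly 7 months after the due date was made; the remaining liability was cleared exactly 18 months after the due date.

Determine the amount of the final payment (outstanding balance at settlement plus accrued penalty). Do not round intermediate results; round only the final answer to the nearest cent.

Balance at month 7: €671,450.0000 × (1 + 0.0115)^7 = €727,402.6651…
After €147,700.00 payment: €727,402.6651… − €147,700.00 = €579,702.6651…
Balance at month 18: €579,702.6651… × (1 + 0.0115)^11 = €657,400.5380…
Penalty: 18 × 1.75% × €671,450.00 = €211,506.75
Final settlement = outstanding balance + penalty = €657,400.5380… + €211,506.75 = €868,907.29

€868,907.29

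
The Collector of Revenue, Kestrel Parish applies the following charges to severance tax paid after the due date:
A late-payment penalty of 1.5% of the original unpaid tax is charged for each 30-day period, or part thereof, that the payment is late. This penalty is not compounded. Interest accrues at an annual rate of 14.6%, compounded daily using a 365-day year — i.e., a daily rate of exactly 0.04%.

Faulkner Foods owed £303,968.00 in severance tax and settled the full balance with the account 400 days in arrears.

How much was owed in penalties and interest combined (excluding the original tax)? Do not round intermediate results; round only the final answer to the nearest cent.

Penalty periods: ⌈400/30⌉ = 14; penalty = 14 × 1.5% × £303,968.00 = £63,833.28
Interest: £303,968.00 × ((1 + 0.0004)^400 − 1) = £303,968.00 × 0.17347333… = £52,730.3409…
Penalties + interest = £63,833.2800 + £52,730.3409… = £116,563.62

£116,563.62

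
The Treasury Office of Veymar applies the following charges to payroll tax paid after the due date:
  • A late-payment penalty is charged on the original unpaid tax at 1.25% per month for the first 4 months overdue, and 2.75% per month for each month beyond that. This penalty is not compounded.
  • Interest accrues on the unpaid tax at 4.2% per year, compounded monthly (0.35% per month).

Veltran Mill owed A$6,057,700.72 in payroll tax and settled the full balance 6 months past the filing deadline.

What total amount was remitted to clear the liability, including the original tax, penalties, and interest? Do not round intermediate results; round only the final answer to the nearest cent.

A$6,822,089.32

Penalty, months 1–4: 4 × 1.25% × A$6,057,700.72 = A$302,885.04…
Penalty, months 5–6: 2 × 2.75% × A$6,057,700.72 = A$333,173.54…
Interest: A$6,057,700.72 × ((1 + 0.0035)^6 − 1) = A$6,057,700.72 × 0.0211846… = A$128,330.0258…
Total = A$6,057,700.72 + A$636,058.5756 + A$128,330.0258… = A$6,822,089.32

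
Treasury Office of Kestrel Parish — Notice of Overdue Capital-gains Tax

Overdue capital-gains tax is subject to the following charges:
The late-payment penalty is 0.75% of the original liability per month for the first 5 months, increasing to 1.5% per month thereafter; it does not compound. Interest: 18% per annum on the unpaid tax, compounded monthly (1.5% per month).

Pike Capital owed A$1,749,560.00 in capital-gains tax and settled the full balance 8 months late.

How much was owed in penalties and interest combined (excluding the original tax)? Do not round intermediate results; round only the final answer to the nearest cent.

Penalty, months 1–5: 5 × 0.75% × A$1,749,560.00 = A$65,608.50
Penalty, months 6–8: 3 × 1.5% × A$1,749,560.00 = A$78,730.20
Interest: A$1,749,560.00 × ((1 + 0.015)^8 − 1) = A$1,749,560.00 × 0.1264926… = A$221,306.3698…
Penalties + interest = A$144,338.7000 + A$221,306.3698… = A$365,645.07

A$365,645.07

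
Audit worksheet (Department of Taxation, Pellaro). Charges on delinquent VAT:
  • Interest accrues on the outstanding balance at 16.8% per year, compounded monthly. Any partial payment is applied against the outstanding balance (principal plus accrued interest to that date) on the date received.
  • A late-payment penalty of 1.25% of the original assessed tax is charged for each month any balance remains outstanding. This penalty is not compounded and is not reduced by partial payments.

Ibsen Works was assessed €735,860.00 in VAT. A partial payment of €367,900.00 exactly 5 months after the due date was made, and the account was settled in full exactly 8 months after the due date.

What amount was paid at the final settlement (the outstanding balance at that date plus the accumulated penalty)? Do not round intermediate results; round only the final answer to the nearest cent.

€512,446.66

Monthly rate = 16.8% ÷ 12 = 1.4%
Balance at month 5: €735,860.0000 × (1 + 0.014)^5 = €788,832.8193…
After €367,900.00 payment: €788,832.8193… − €367,900.00 = €420,932.8193…
Balance at month 8: €420,932.8193… × (1 + 0.014)^3 = €438,860.6613…
Penalty: 8 × 1.25% × €735,860.00 = €73,586.00
Final settlement = outstanding balance + penalty = €438,860.6613… + €73,586.00 = €512,446.66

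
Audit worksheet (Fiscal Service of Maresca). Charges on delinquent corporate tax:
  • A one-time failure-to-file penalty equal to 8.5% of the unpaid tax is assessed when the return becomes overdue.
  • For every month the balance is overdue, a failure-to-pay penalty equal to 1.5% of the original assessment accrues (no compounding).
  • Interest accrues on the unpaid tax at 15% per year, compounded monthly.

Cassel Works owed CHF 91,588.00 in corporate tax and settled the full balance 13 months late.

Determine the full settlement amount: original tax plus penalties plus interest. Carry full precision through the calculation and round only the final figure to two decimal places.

CHF 133,284.71

Failure-to-file penalty: 8.5% × CHF 91,588.00 = CHF 7,784.98
Failure-to-pay penalty: 13 × 1.5% × CHF 91,588.00 = CHF 17,859.66
Interest (15%/yr ÷ 12 = 1.25%/month): CHF 91,588.00 × ((1 + 0.0125)^13 − 1) = CHF 16,052.0746…
Total = CHF 91,588.00 + CHF 25,644.6400 + CHF 16,052.0746… = CHF 133,284.71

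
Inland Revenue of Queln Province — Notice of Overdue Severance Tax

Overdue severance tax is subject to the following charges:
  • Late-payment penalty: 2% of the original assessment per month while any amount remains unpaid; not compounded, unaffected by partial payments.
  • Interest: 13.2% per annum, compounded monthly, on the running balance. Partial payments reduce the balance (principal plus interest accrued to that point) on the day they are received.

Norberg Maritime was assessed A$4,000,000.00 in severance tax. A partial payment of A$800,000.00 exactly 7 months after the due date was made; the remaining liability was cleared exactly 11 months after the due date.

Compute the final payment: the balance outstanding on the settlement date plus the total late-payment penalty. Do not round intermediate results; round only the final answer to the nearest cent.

A$4,555,733.02

Monthly rate = 13.2% ÷ 12 = 1.1%
Balance at month 7: A$4,000,000.0000 × (1 + 0.011)^7 = A$4,318,352.4033…
After A$800,000.00 payment: A$4,318,352.4033… − A$800,000.00 = A$3,518,352.4033…
Balance at month 11: A$3,518,352.4033… × (1 + 0.011)^4 = A$3,675,733.0161…
Penalty: 11 × 2% × A$4,000,000.00 = A$880,000.00
Final settlement = outstanding balance + penalty = A$3,675,733.0161… + A$880,000.00 = A$4,555,733.02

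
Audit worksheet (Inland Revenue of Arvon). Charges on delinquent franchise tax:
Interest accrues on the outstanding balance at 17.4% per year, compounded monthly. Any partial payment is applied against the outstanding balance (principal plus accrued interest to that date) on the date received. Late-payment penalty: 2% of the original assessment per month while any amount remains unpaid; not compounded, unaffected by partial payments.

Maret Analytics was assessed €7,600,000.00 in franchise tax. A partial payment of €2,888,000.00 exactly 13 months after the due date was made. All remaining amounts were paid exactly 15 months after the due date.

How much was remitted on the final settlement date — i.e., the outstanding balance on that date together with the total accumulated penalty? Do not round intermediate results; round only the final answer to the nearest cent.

€8,739,436.02

Monthly rate = 17.4% ÷ 12 = 1.45%
Balance at month 13: €7,600,000.0000 × (1 + 0.0145)^13 = €9,164,109.2941…
After €2,888,000.00 payment: €9,164,109.2941… − €2,888,000.00 = €6,276,109.2941…
Balance at month 15: €6,276,109.2941… × (1 + 0.0145)^2 = €6,459,436.0156…
Penalty: 15 × 2% × €7,600,000.00 = €2,280,000.00
Final settlement = outstanding balance + penalty = €6,459,436.0156… + €2,280,000.00 = €8,739,436.02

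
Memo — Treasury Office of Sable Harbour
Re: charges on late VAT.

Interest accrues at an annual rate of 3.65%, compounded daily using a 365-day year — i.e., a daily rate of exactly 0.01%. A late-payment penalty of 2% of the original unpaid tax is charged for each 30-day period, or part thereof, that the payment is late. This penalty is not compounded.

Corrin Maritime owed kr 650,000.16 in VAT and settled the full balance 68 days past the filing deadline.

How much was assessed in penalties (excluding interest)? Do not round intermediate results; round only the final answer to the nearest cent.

kr 39,000.01

Penalty periods: ⌈68/30⌉ = 3; penalty = 3 × 2% × kr 650,000.16 = kr 39,000.01…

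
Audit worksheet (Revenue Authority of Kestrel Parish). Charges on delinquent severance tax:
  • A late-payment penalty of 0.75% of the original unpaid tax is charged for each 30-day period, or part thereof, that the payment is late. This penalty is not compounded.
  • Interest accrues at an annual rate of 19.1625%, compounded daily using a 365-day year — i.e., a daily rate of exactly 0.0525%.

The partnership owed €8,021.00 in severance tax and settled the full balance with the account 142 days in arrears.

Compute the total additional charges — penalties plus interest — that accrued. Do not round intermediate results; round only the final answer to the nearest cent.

€921.44

Penalty periods: ⌈142/30⌉ = 5; penalty = 5 × 0.75% × €8,021.00 = €300.79…
Interest: €8,021.00 × ((1 + 0.000525)^142 − 1) = €8,021.00 × 0.07737814… = €620.6500…
Penalties + interest = €300.7875 + €620.6500… = €921.44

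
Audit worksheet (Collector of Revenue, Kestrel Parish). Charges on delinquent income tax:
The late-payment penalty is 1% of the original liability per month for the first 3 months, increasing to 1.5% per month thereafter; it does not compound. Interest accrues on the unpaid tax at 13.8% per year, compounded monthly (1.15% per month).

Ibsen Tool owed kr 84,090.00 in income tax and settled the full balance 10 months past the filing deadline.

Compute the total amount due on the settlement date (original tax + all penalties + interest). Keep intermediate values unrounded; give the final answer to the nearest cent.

Penalty, months 1–3: 3 × 1% × kr 84,090.00 = kr 2,522.70
Penalty, months 4–10: 7 × 1.5% × kr 84,090.00 = kr 8,829.45
Interest: kr 84,090.00 × ((1 + 0.0115)^10 − 1) = kr 84,090.00 × 0.1211375… = kr 10,186.4506…
Total = kr 84,090.00 + kr 11,352.1500 + kr 10,186.4506… = kr 105,628.60

kr 105,628.60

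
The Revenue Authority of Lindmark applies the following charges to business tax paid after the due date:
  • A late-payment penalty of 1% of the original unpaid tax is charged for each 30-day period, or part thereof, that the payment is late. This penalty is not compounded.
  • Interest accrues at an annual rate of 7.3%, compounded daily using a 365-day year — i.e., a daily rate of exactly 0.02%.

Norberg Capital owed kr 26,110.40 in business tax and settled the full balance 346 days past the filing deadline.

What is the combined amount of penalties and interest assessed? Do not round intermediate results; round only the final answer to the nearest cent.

Penalty periods: ⌈346/30⌉ = 12; penalty = 12 × 1% × kr 26,110.40 = kr 3,133.25…
Interest: kr 26,110.40 × ((1 + 0.0002)^346 − 1) = kr 26,110.40 × 0.07164310… = kr 1,870.6301…
Penalties + interest = kr 3,133.2480 + kr 1,870.6301… = kr 5,003.88

kr 5,003.88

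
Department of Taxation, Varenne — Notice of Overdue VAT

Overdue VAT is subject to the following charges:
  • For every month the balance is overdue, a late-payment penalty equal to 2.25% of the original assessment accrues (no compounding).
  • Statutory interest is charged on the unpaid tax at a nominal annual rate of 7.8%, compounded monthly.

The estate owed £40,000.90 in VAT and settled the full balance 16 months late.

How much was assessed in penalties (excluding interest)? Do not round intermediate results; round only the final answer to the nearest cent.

Late-payment penalty = 2.25% × £40,000.90 × 16 mo = £14,400.32…

£14,400.32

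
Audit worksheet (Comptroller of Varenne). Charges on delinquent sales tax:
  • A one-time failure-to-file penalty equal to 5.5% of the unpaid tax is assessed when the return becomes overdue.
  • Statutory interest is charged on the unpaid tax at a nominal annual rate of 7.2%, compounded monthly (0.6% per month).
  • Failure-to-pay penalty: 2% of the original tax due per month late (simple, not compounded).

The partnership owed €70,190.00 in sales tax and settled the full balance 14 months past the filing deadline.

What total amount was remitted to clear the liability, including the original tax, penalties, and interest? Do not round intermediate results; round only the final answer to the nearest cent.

€99,835.16

Failure-to-file penalty: 5.5% × €70,190.00 = €3,860.45
Failure-to-pay penalty: 14 × 2% × €70,190.00 = €19,653.20
Interest: €70,190.00 × ((1 + 0.006)^14 − 1) = €70,190.00 × 0.0873559… = €6,131.5132…
Total = €70,190.00 + €23,513.6500 + €6,131.5132… = €99,835.16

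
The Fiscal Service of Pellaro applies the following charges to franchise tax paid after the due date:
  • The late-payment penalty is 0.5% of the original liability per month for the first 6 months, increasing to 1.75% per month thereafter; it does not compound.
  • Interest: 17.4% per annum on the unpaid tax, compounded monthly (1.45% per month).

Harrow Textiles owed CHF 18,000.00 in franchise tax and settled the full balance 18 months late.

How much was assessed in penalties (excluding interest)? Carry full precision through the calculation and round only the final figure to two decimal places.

Penalty, months 1–6: 6 × 0.5% × CHF 18,000.00 = CHF 540.00
Penalty, months 7–18: 12 × 1.75% × CHF 18,000.00 = CHF 3,780.00
Total penalty = CHF 540.00 + CHF 3,780.00 = CHF 4,320.00

CHF 4,320.00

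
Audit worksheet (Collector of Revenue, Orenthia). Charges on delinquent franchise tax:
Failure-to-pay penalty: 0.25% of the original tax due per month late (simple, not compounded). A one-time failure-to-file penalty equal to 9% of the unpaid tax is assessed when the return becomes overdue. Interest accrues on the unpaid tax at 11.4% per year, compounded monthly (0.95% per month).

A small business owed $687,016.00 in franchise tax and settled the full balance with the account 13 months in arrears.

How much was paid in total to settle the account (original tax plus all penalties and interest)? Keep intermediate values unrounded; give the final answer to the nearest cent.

Failure-to-file penalty: 9% × $687,016.00 = $61,831.44
Failure-to-pay penalty = 0.25% × $687,016.00 × 13 mo = $22,328.02
Interest: $687,016.00 × ((1 + 0.0095)^13 − 1) = $687,016.00 × 0.1307906… = $89,855.2581…
Total = $687,016.00 + $84,159.4600 + $89,855.2581… = $861,030.72

$861,030.72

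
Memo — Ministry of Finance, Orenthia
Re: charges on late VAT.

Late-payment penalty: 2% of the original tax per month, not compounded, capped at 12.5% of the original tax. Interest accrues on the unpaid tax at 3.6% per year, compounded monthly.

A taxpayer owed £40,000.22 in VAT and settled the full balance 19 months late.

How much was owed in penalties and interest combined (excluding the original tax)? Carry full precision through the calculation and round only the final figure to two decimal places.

Penalty (uncapped): 19 × 2% × £40,000.22 = £15,200.08…; cap = 12.5% × £40,000.22 = £5,000.03… → penalty = £5,000.03…
Interest (3.6%/yr ÷ 12 = 0.3%/month): £40,000.22 × ((1 + 0.003)^19 − 1) = £2,342.6321…
Penalties + interest = £5,000.0275 + £2,342.6321… = £7,342.66

£7,342.66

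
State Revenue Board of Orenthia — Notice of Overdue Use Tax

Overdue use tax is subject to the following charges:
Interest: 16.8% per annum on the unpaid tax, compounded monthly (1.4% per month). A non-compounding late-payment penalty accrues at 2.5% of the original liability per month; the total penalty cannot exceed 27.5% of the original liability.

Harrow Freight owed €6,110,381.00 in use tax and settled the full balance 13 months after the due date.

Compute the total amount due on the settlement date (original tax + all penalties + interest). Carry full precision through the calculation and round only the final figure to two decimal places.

€9,001,208.10

Penalty (uncapped): 13 × 2.5% × €6,110,381.00 = €1,985,873.83…; cap = 27.5% × €6,110,381.00 = €1,680,354.78… → penalty = €1,680,354.78…
Interest: €6,110,381.00 × ((1 + 0.014)^13 − 1) = €6,110,381.00 × 0.1981010… = €1,210,472.3220…
Total = €6,110,381.00 + €1,680,354.7750 + €1,210,472.3220… = €9,001,208.10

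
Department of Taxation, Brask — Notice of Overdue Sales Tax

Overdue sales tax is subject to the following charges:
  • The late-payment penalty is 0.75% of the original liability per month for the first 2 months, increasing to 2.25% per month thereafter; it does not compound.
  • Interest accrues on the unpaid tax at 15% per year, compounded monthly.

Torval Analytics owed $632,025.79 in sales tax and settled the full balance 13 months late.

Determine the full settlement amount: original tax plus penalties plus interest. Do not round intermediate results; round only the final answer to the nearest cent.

Penalty, months 1–2: 2 × 0.75% × $632,025.79 = $9,480.39…
Penalty, months 3–13: 11 × 2.25% × $632,025.79 = $156,426.38…
Interest (15%/yr ÷ 12 = 1.25%/month): $632,025.79 × ((1 + 0.0125)^13 − 1) = $110,771.3359…
Total = $632,025.79 + $165,906.7699… + $110,771.3359… = $908,703.90

$908,703.90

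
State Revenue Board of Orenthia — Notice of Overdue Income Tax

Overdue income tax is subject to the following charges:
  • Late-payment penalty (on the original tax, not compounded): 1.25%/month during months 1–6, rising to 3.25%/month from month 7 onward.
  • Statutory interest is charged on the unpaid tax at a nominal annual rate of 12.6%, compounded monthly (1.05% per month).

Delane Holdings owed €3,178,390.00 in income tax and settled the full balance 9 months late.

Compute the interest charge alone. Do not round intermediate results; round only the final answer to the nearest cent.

€313,286.87

Interest: €3,178,390.00 × ((1 + 0.0105)^9 − 1) = €3,178,390.00 × 0.0985678… = €313,286.8724…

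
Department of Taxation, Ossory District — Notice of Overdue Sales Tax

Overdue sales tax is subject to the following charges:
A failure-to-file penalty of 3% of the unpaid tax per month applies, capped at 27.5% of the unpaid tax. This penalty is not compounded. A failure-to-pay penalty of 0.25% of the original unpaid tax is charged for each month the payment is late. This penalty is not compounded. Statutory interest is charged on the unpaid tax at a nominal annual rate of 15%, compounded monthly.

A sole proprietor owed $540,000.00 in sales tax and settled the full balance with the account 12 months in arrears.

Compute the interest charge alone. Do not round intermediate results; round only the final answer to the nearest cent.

$86,807.44

Interest (15%/yr ÷ 12 = 1.25%/month): $540,000.00 × ((1 + 0.0125)^12 − 1) = $86,807.4396…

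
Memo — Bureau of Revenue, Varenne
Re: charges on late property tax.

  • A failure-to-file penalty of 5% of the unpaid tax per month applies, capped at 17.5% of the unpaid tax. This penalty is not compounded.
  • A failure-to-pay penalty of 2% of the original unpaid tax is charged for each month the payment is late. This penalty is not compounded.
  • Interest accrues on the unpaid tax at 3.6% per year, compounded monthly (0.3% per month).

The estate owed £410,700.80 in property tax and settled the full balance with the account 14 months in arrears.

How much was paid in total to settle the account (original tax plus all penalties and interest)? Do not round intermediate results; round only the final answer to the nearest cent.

Failure-to-file: 14 × 5% × £410,700.80 = £287,490.56, capped at 17.5% × £410,700.80 = £71,872.64
Failure-to-pay penalty: 14 × 2% × £410,700.80 = £114,996.22…
Interest: £410,700.80 × ((1 + 0.003)^14 − 1) = £410,700.80 × 0.0428289… = £17,589.8674…
Total = £410,700.80 + £186,868.8640 + £17,589.8674… = £615,159.53

£615,159.53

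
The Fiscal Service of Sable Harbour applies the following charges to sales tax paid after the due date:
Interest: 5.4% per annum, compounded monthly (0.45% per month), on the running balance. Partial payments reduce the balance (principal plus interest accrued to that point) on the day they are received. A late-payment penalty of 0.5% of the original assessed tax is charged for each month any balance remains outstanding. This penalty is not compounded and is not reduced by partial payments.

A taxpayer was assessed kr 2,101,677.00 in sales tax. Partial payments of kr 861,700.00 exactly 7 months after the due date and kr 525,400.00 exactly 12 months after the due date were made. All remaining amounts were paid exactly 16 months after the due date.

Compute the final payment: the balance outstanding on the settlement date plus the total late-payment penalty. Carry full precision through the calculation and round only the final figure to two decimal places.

Balance at month 7: kr 2,101,677.0000 × (1 + 0.0045)^7 = kr 2,168,780.2969…
After kr 861,700.00 payment: kr 2,168,780.2969… − kr 861,700.00 = kr 1,307,080.2969…
Balance at month 12: kr 1,307,080.2969… × (1 + 0.0045)^5 = kr 1,336,755.4811…
After kr 525,400.00 payment: kr 1,336,755.4811… − kr 525,400.00 = kr 811,355.4811…
Balance at month 16: kr 811,355.4811… × (1 + 0.0045)^4 = kr 826,058.7555…
Penalty: 16 × 0.5% × kr 2,101,677.00 = kr 168,134.16
Final settlement = outstanding balance + penalty = kr 826,058.7555… + kr 168,134.16 = kr 994,192.92

kr 994,192.92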